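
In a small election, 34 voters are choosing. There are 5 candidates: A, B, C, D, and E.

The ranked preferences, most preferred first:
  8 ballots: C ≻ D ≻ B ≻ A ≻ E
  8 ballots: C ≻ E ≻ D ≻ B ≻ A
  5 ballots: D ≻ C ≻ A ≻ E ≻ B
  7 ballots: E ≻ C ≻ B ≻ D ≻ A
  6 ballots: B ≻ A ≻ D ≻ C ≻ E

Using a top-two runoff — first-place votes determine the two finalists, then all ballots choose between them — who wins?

C

Round 1 first-place votes: A 0, B 6, C 16, D 5, E 7. C and E advance.
Runoff: C is ranked above E on 27 ballots, E above C on 7.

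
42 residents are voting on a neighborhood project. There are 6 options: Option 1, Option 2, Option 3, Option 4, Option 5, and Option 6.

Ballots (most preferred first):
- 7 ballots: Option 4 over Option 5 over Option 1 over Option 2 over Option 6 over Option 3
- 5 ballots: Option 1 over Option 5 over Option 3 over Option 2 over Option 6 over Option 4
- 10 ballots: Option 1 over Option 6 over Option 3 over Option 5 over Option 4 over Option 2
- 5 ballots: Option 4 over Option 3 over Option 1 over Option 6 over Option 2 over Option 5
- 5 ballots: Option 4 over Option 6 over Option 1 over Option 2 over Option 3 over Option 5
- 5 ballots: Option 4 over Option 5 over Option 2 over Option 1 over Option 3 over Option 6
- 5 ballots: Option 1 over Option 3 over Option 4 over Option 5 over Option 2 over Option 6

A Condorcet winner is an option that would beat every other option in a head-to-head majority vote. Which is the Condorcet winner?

Option 4 vs Option 1: 22–20
Option 4 vs Option 2: 37–5
Option 4 vs Option 3: 22–20
Option 4 vs Option 5: 27–15
Option 4 vs Option 6: 27–15
Option 4 beats every other option.

Option 4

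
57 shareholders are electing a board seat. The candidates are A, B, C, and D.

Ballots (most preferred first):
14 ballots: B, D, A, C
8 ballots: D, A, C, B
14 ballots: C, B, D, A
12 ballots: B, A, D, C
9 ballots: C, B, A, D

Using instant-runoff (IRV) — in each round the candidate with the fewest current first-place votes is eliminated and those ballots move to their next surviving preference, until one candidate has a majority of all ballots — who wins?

Round 1: A 0, B 26, C 23, D 8. A eliminated.
Round 2: B 26, C 23, D 8. D eliminated.
Round 3: B 26, C 31. C has a majority (≥29).

C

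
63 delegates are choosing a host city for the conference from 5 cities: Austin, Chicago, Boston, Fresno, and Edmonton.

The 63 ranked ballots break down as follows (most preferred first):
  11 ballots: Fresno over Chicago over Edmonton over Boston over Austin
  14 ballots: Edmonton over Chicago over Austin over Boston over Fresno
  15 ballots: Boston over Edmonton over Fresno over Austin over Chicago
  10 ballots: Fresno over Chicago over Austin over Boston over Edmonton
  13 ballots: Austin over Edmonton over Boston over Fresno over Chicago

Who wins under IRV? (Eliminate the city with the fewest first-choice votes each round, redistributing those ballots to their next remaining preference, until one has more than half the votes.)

Edmonton

Round 1: Austin 13, Chicago 0, Boston 15, Fresno 21, Edmonton 14. Chicago eliminated.
Round 2: Austin 13, Boston 15, Fresno 21, Edmonton 14. Austin eliminated.
Round 3: Boston 15, Fresno 21, Edmonton 27. Boston eliminated.
Round 4: Fresno 21, Edmonton 42. Edmonton has a majority (≥32).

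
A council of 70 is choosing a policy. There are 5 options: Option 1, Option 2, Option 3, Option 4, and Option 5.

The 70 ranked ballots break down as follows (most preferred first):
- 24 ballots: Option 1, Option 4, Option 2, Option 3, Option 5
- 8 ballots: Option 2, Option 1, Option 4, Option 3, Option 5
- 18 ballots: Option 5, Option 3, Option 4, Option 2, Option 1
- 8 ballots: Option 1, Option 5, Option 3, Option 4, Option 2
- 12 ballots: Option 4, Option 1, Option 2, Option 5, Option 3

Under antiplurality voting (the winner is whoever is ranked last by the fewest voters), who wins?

Last-place votes: Option 1 18, Option 2 8, Option 3 12, Option 4 0, Option 5 32.

Option 4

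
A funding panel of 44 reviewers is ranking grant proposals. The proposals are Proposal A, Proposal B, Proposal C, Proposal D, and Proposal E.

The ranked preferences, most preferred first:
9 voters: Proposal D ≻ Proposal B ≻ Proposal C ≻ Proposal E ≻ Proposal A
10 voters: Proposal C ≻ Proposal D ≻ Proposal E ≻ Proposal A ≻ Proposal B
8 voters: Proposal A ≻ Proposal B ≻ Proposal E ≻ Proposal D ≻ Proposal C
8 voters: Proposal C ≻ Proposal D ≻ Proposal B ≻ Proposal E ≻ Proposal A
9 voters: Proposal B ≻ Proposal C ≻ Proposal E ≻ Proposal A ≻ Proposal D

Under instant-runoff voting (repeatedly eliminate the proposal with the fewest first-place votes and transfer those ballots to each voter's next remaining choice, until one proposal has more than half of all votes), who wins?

Proposal B

Round 1: Proposal A 8, Proposal B 9, Proposal C 18, Proposal D 9, Proposal E 0. Proposal E eliminated.
Round 2: Proposal A 8, Proposal B 9, Proposal C 18, Proposal D 9. Proposal A eliminated.
Round 3: Proposal B 17, Proposal C 18, Proposal D 9. Proposal D eliminated.
Round 4: Proposal B 26, Proposal C 18. Proposal B has a majority (≥23).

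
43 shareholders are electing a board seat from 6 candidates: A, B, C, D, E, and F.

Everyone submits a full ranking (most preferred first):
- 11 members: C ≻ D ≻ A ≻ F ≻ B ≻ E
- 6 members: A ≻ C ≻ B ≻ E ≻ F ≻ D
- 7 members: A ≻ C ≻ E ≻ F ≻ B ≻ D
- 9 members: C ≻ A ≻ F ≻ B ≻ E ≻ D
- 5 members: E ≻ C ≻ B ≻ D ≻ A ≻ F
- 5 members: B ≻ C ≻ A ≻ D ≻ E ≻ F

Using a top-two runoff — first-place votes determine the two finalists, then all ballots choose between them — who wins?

C

Round 1 first-place votes: A 13, B 5, C 20, D 0, E 5, F 0. C and A advance.
Runoff: C is ranked above A on 30 ballots, A above C on 13.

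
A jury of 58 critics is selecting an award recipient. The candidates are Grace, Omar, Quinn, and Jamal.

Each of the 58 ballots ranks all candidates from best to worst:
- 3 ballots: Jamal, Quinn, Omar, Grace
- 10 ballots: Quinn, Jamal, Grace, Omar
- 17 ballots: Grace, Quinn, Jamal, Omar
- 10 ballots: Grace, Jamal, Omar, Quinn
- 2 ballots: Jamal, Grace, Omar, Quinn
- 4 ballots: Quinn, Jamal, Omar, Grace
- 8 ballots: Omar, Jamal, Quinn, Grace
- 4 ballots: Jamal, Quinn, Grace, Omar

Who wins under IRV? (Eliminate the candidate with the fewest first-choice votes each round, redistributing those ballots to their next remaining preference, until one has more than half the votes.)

Jamal

Round 1: Grace 27, Omar 8, Quinn 14, Jamal 9. Omar eliminated.
Round 2: Grace 27, Quinn 14, Jamal 17. Quinn eliminated.
Round 3: Grace 27, Jamal 31. Jamal has a majority (≥30).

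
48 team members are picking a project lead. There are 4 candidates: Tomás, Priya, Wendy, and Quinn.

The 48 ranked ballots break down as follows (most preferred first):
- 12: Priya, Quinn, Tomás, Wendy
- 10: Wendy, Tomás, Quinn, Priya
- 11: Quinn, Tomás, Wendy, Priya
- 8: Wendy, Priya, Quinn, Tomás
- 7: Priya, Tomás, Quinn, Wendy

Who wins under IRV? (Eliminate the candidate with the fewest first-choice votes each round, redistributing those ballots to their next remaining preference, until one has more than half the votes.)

Round 1: Tomás 0, Priya 19, Wendy 18, Quinn 11. Tomás eliminated.
Round 2: Priya 19, Wendy 18, Quinn 11. Quinn eliminated.
Round 3: Priya 19, Wendy 29. Wendy has a majority (≥25).

Wendy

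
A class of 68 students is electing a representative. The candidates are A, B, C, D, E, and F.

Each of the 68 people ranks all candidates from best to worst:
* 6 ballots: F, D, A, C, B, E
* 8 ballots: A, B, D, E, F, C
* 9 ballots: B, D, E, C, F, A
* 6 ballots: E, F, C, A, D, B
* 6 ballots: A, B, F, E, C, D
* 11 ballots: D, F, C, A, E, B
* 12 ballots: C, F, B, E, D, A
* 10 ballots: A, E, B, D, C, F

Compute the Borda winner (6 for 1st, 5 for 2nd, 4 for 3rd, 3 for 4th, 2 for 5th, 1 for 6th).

A: 6×4 + 8×6 + 9×1 + 6×3 + 6×6 + 11×3 + 12×1 + 10×6 = 240
B: 6×2 + 8×5 + 9×6 + 6×1 + 6×5 + 11×1 + 12×4 + 10×4 = 241
C: 6×3 + 8×1 + 9×3 + 6×4 + 6×2 + 11×4 + 12×6 + 10×2 = 225
D: 6×5 + 8×4 + 9×5 + 6×2 + 6×1 + 11×6 + 12×2 + 10×3 = 245
E: 6×1 + 8×3 + 9×4 + 6×6 + 6×3 + 11×2 + 12×3 + 10×5 = 228
F: 6×6 + 8×2 + 9×2 + 6×5 + 6×4 + 11×5 + 12×5 + 10×1 = 249

F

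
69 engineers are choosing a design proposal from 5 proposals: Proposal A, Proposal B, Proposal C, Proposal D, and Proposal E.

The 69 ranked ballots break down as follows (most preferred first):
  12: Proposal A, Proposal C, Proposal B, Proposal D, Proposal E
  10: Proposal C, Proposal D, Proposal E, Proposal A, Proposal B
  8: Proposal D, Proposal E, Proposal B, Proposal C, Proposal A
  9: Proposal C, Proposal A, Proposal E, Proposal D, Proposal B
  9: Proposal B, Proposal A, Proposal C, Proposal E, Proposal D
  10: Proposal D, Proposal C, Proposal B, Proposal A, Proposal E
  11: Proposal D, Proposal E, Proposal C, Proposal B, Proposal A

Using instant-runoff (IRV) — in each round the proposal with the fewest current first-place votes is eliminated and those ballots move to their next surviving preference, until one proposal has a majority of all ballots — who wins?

Round 1: Proposal A 12, Proposal B 9, Proposal C 19, Proposal D 29, Proposal E 0. Proposal E eliminated.
Round 2: Proposal A 12, Proposal B 9, Proposal C 19, Proposal D 29. Proposal B eliminated.
Round 3: Proposal A 21, Proposal C 19, Proposal D 29. Proposal C eliminated.
Round 4: Proposal A 30, Proposal D 39. Proposal D has a majority (≥35).

Proposal D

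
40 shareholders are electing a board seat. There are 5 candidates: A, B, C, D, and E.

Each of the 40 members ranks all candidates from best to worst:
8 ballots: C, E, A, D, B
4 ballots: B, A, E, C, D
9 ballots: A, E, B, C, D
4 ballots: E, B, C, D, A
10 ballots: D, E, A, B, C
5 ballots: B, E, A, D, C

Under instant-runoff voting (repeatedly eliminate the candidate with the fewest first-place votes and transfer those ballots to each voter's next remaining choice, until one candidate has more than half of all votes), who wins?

Round 1: A 9, B 9, C 8, D 10, E 4. E eliminated.
Round 2: A 9, B 13, C 8, D 10. C eliminated.
Round 3: A 17, B 13, D 10. D eliminated.
Round 4: A 27, B 13. A has a majority (≥21).

A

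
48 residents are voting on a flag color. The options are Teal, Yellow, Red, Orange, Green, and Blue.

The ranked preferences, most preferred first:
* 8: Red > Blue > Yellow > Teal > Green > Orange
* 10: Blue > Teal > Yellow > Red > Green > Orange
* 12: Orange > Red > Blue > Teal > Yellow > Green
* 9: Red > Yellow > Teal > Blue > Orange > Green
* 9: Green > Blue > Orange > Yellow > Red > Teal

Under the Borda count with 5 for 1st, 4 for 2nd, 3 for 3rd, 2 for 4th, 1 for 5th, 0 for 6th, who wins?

Blue

Teal: 8×2 + 10×4 + 12×2 + 9×3 + 9×0 = 107
Yellow: 8×3 + 10×3 + 12×1 + 9×4 + 9×2 = 120
Red: 8×5 + 10×2 + 12×4 + 9×5 + 9×1 = 162
Orange: 8×0 + 10×0 + 12×5 + 9×1 + 9×3 = 96
Green: 8×1 + 10×1 + 12×0 + 9×0 + 9×5 = 63
Blue: 8×4 + 10×5 + 12×3 + 9×2 + 9×4 = 172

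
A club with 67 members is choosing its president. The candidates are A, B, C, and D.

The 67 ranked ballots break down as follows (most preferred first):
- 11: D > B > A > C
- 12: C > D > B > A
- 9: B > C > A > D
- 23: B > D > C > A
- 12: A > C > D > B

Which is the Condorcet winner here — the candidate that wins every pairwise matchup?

D

D vs A: 46–21
D vs B: 35–32
D vs C: 34–33
D beats every other candidate.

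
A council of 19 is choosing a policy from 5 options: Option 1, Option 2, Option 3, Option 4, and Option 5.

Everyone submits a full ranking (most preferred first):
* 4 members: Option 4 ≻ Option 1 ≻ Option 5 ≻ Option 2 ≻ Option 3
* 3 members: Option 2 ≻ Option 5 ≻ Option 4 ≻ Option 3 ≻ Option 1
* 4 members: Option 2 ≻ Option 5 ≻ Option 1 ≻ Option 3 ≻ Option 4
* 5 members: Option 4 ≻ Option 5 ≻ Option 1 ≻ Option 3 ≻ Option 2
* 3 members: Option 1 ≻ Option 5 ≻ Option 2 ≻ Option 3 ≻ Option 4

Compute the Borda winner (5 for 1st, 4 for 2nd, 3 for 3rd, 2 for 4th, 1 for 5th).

Option 5

Option 1: 4×4 + 3×1 + 4×3 + 5×3 + 3×5 = 61
Option 2: 4×2 + 3×5 + 4×5 + 5×1 + 3×3 = 57
Option 3: 4×1 + 3×2 + 4×2 + 5×2 + 3×2 = 34
Option 4: 4×5 + 3×3 + 4×1 + 5×5 + 3×1 = 61
Option 5: 4×3 + 3×4 + 4×4 + 5×4 + 3×4 = 72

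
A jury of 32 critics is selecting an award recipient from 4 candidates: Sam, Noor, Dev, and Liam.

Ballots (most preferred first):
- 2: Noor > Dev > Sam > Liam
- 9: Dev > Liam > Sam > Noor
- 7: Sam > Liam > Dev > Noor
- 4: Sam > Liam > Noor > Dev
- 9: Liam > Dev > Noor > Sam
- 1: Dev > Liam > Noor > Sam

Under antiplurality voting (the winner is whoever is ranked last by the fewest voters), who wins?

Liam

Last-place votes: Sam 10, Noor 16, Dev 4, Liam 2.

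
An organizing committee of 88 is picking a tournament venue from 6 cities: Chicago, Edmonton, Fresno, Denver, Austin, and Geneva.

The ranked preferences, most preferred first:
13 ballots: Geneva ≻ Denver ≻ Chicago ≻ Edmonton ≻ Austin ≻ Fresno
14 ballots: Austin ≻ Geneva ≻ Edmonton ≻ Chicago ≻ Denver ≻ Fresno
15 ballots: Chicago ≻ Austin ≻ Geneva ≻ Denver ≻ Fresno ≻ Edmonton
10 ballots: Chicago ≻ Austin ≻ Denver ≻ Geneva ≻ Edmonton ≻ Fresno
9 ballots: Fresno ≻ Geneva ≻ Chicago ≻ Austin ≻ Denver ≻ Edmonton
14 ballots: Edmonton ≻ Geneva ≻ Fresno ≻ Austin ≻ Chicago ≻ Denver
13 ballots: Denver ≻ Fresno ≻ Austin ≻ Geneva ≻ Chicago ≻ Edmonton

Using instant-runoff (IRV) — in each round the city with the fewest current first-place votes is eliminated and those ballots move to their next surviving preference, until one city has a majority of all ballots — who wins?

Austin

Round 1: Chicago 25, Edmonton 14, Fresno 9, Denver 13, Austin 14, Geneva 13. Fresno eliminated.
Round 2: Chicago 25, Edmonton 14, Denver 13, Austin 14, Geneva 22. Denver eliminated.
Round 3: Chicago 25, Edmonton 14, Austin 27, Geneva 22. Edmonton eliminated.
Round 4: Chicago 25, Austin 27, Geneva 36. Chicago eliminated.
Round 5: Austin 52, Geneva 36. Austin has a majority (≥45).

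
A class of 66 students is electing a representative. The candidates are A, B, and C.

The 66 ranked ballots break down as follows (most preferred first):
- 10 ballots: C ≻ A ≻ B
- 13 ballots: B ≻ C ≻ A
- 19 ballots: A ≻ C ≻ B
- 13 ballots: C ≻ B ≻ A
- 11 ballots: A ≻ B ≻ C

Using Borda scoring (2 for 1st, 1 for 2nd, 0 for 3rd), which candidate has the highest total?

A: 10×1 + 13×0 + 19×2 + 13×0 + 11×2 = 70
B: 10×0 + 13×2 + 19×0 + 13×1 + 11×1 = 50
C: 10×2 + 13×1 + 19×1 + 13×2 + 11×0 = 78

C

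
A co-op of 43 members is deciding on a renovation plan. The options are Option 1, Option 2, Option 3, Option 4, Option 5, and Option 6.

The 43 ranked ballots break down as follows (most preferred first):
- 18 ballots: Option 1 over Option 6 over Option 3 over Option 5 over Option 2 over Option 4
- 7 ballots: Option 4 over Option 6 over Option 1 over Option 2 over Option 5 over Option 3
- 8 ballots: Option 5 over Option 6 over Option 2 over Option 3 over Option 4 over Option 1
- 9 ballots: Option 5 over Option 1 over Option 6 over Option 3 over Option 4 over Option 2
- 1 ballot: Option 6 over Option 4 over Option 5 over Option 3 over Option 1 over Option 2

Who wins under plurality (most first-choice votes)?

First-place votes: Option 1 18, Option 2 0, Option 3 0, Option 4 7, Option 5 17, Option 6 1.

Option 1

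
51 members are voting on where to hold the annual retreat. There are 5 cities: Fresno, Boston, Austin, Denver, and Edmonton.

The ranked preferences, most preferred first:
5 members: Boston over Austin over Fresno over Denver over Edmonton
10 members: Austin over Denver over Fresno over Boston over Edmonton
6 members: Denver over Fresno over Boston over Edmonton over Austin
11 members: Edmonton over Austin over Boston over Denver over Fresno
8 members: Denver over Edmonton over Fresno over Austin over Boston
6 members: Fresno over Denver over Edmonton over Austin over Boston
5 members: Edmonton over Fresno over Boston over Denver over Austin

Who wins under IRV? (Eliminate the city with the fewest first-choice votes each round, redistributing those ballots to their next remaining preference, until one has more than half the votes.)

Round 1: Fresno 6, Boston 5, Austin 10, Denver 14, Edmonton 16. Boston eliminated.
Round 2: Fresno 6, Austin 15, Denver 14, Edmonton 16. Fresno eliminated.
Round 3: Austin 15, Denver 20, Edmonton 16. Austin eliminated.
Round 4: Denver 35, Edmonton 16. Denver has a majority (≥26).

Denver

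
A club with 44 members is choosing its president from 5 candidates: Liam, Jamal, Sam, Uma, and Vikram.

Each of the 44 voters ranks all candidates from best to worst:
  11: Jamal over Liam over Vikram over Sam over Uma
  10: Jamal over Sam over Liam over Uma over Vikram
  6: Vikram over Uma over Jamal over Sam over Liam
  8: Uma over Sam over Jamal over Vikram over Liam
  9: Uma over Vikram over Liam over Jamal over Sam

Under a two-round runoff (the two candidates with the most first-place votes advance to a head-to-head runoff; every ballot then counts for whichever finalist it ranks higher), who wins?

Uma

Round 1 first-place votes: Liam 0, Jamal 21, Sam 0, Uma 17, Vikram 6. Jamal and Uma advance.
Runoff: Jamal is ranked above Uma on 21 ballots, Uma above Jamal on 23.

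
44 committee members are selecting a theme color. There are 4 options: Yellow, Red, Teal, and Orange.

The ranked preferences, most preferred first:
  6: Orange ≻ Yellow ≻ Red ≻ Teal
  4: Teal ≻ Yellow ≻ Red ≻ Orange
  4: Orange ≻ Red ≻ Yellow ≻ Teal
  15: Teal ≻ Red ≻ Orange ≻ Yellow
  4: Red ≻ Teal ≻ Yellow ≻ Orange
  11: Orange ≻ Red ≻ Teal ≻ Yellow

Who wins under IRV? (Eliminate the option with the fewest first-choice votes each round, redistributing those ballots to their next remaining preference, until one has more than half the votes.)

Round 1: Yellow 0, Red 4, Teal 19, Orange 21. Yellow eliminated.
Round 2: Red 4, Teal 19, Orange 21. Red eliminated.
Round 3: Teal 23, Orange 21. Teal has a majority (≥23).

Teal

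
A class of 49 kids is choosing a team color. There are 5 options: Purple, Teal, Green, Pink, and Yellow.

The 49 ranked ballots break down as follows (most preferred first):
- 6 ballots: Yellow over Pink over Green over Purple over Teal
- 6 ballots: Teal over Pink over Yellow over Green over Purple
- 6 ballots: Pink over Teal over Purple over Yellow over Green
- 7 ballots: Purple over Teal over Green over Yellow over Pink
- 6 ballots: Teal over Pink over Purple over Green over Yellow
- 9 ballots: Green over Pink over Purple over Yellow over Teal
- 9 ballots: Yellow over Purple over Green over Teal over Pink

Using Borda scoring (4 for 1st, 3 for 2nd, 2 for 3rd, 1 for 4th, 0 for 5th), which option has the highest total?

Purple: 6×1 + 6×0 + 6×2 + 7×4 + 6×2 + 9×2 + 9×3 = 103
Teal: 6×0 + 6×4 + 6×3 + 7×3 + 6×4 + 9×0 + 9×1 = 96
Green: 6×2 + 6×1 + 6×0 + 7×2 + 6×1 + 9×4 + 9×2 = 92
Pink: 6×3 + 6×3 + 6×4 + 7×0 + 6×3 + 9×3 + 9×0 = 105
Yellow: 6×4 + 6×2 + 6×1 + 7×1 + 6×0 + 9×1 + 9×4 = 94

Pink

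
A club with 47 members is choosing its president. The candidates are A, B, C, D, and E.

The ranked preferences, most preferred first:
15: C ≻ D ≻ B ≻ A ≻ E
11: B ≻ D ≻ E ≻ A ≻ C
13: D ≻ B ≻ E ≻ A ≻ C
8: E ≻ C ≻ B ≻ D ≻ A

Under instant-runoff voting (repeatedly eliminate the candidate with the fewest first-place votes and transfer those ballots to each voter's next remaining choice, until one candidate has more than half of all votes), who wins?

Round 1: A 0, B 11, C 15, D 13, E 8. A eliminated.
Round 2: B 11, C 15, D 13, E 8. E eliminated.
Round 3: B 11, C 23, D 13. B eliminated.
Round 4: C 23, D 24. D has a majority (≥24).

D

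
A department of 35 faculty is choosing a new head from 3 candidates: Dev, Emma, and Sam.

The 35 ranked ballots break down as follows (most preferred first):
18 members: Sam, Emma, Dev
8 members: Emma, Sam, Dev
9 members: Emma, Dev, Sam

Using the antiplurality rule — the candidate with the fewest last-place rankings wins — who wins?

Emma

Last-place votes: Dev 26, Emma 0, Sam 9.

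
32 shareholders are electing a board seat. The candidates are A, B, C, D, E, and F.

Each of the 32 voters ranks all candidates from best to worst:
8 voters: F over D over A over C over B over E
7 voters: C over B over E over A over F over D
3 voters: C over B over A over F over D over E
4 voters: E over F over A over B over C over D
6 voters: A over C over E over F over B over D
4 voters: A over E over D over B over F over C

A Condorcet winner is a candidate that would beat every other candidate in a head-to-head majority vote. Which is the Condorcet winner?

A

A vs B: 22–10
A vs C: 22–10
A vs D: 24–8
A vs E: 21–11
A vs F: 20–12
A beats every other candidate.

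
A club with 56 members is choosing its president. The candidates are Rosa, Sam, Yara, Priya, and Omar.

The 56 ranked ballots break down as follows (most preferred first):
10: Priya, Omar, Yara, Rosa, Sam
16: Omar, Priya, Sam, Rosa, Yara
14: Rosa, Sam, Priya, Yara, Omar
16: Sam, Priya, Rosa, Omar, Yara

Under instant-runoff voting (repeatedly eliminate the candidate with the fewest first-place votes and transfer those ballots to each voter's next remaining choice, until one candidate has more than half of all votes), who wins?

Round 1: Rosa 14, Sam 16, Yara 0, Priya 10, Omar 16. Yara eliminated.
Round 2: Rosa 14, Sam 16, Priya 10, Omar 16. Priya eliminated.
Round 3: Rosa 14, Sam 16, Omar 26. Rosa eliminated.
Round 4: Sam 30, Omar 26. Sam has a majority (≥29).

Sam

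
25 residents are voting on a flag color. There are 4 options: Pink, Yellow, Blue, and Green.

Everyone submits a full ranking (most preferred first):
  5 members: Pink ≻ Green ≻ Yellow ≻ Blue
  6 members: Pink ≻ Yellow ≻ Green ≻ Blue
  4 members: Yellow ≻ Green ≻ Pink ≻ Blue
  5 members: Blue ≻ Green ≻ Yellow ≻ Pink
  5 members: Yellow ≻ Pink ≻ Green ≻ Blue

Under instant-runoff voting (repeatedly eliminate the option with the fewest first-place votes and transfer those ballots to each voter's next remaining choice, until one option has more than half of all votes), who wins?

Round 1: Pink 11, Yellow 9, Blue 5, Green 0. Green eliminated.
Round 2: Pink 11, Yellow 9, Blue 5. Blue eliminated.
Round 3: Pink 11, Yellow 14. Yellow has a majority (≥13).

Yellow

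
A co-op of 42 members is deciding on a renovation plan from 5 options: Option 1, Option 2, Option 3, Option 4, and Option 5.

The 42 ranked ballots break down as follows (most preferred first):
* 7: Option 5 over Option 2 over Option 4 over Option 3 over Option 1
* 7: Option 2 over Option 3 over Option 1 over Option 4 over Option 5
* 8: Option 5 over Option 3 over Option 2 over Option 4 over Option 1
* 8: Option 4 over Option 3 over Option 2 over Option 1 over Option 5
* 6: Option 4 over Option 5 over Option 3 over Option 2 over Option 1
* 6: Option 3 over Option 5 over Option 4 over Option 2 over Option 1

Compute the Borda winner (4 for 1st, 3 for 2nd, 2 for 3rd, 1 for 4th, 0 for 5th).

Option 3

Option 1: 7×0 + 7×2 + 8×0 + 8×1 + 6×0 + 6×0 = 22
Option 2: 7×3 + 7×4 + 8×2 + 8×2 + 6×1 + 6×1 = 93
Option 3: 7×1 + 7×3 + 8×3 + 8×3 + 6×2 + 6×4 = 112
Option 4: 7×2 + 7×1 + 8×1 + 8×4 + 6×4 + 6×2 = 97
Option 5: 7×4 + 7×0 + 8×4 + 8×0 + 6×3 + 6×3 = 96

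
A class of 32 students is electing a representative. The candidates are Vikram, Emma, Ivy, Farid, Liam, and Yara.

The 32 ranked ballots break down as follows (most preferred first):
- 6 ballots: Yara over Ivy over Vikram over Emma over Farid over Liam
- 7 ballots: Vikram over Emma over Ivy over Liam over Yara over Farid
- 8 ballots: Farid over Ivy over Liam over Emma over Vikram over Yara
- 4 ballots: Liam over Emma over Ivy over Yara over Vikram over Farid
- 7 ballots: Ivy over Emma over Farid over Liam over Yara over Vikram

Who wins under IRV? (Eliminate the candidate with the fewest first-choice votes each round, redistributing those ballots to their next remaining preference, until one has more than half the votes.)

Round 1: Vikram 7, Emma 0, Ivy 7, Farid 8, Liam 4, Yara 6. Emma eliminated.
Round 2: Vikram 7, Ivy 7, Farid 8, Liam 4, Yara 6. Liam eliminated.
Round 3: Vikram 7, Ivy 11, Farid 8, Yara 6. Yara eliminated.
Round 4: Vikram 7, Ivy 17, Farid 8. Ivy has a majority (≥17).

Ivy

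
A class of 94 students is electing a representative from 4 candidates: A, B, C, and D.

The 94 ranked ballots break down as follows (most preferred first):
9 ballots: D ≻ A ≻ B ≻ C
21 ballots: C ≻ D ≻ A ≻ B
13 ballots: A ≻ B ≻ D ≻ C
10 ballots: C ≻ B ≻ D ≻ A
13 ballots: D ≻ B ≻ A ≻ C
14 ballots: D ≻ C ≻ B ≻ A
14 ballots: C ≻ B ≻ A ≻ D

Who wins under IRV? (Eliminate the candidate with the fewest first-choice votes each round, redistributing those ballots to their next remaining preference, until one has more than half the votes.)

Round 1: A 13, B 0, C 45, D 36. B eliminated.
Round 2: A 13, C 45, D 36. A eliminated.
Round 3: C 45, D 49. D has a majority (≥48).

D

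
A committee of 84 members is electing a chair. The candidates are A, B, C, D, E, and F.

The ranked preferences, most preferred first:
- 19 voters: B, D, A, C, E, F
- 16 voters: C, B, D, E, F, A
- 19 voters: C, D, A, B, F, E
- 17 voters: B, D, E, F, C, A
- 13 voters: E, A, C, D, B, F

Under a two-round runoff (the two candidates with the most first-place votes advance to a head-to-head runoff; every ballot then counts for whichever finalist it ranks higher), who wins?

Round 1 first-place votes: A 0, B 36, C 35, D 0, E 13, F 0. B and C advance.
Runoff: B is ranked above C on 36 ballots, C above B on 48.

C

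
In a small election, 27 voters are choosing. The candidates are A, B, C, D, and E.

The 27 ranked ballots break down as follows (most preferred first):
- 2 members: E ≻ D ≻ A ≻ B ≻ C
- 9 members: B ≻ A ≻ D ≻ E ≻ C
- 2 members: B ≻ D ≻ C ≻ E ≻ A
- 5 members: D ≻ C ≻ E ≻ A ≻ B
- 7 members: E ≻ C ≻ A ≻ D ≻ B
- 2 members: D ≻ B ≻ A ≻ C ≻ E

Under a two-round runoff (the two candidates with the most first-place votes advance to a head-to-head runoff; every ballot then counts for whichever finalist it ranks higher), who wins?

Round 1 first-place votes: A 0, B 11, C 0, D 7, E 9. B and E advance.
Runoff: B is ranked above E on 13 ballots, E above B on 14.

E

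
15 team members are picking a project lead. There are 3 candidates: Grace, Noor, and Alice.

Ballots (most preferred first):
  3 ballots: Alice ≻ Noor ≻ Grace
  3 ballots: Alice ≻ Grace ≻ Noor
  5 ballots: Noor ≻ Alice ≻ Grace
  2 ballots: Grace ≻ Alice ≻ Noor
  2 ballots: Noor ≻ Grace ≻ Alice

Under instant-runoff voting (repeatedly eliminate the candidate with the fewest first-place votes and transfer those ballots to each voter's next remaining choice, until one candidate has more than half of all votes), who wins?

Round 1: Grace 2, Noor 7, Alice 6. Grace eliminated.
Round 2: Noor 7, Alice 8. Alice has a majority (≥8).

Alice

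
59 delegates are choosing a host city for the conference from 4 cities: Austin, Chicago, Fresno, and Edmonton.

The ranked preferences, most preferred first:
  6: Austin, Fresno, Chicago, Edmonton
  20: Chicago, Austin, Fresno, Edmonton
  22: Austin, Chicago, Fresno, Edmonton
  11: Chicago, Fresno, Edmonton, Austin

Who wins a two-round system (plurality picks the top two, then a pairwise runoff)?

Round 1 first-place votes: Austin 28, Chicago 31, Fresno 0, Edmonton 0. Chicago and Austin advance.
Runoff: Chicago is ranked above Austin on 31 ballots, Austin above Chicago on 28.

Chicago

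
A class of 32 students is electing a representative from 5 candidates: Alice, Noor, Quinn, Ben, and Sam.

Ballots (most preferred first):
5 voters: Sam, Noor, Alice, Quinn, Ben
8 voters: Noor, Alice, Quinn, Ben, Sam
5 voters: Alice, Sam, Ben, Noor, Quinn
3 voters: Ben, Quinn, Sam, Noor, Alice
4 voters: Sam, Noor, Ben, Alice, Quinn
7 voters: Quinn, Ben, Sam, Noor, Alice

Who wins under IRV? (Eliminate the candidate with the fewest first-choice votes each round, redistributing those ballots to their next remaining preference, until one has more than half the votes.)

Round 1: Alice 5, Noor 8, Quinn 7, Ben 3, Sam 9. Ben eliminated.
Round 2: Alice 5, Noor 8, Quinn 10, Sam 9. Alice eliminated.
Round 3: Noor 8, Quinn 10, Sam 14. Noor eliminated.
Round 4: Quinn 18, Sam 14. Quinn has a majority (≥17).

Quinn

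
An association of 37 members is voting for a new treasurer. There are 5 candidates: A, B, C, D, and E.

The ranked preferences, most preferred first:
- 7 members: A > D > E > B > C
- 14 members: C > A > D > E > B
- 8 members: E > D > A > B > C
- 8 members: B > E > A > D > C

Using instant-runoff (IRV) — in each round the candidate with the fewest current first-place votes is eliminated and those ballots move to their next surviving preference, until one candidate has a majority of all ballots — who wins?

E

Round 1: A 7, B 8, C 14, D 0, E 8. D eliminated.
Round 2: A 7, B 8, C 14, E 8. A eliminated.
Round 3: B 8, C 14, E 15. B eliminated.
Round 4: C 14, E 23. E has a majority (≥19).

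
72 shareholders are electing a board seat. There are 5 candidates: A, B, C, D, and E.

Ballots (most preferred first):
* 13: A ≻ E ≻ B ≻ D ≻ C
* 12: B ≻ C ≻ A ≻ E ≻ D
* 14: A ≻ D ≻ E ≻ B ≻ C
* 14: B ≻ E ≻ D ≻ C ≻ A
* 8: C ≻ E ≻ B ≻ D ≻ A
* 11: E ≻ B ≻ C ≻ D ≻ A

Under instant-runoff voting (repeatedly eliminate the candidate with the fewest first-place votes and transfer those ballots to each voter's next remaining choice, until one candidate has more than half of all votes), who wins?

Round 1: A 27, B 26, C 8, D 0, E 11. D eliminated.
Round 2: A 27, B 26, C 8, E 11. C eliminated.
Round 3: A 27, B 26, E 19. E eliminated.
Round 4: A 27, B 45. B has a majority (≥37).

B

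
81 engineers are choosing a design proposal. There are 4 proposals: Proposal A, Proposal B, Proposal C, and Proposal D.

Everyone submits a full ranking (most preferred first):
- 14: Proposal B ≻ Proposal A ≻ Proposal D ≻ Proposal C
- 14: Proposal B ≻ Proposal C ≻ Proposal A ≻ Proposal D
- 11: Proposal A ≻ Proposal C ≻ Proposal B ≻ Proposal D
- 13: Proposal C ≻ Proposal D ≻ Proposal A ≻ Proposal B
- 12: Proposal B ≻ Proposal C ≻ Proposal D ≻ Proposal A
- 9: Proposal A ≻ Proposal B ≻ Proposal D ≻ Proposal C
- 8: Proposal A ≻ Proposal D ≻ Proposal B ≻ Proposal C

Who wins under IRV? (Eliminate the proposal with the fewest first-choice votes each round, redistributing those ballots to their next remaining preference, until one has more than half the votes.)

Proposal A

Round 1: Proposal A 28, Proposal B 40, Proposal C 13, Proposal D 0. Proposal D eliminated.
Round 2: Proposal A 28, Proposal B 40, Proposal C 13. Proposal C eliminated.
Round 3: Proposal A 41, Proposal B 40. Proposal A has a majority (≥41).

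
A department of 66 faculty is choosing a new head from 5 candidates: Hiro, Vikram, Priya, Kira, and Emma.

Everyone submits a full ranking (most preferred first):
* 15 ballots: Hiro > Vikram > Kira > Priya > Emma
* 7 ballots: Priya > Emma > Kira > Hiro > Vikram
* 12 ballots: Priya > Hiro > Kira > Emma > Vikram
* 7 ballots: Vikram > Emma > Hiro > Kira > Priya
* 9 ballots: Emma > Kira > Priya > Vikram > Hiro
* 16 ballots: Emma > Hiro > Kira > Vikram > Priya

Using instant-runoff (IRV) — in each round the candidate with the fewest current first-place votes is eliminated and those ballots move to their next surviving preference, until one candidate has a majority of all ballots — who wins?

Priya

Round 1: Hiro 15, Vikram 7, Priya 19, Kira 0, Emma 25. Kira eliminated.
Round 2: Hiro 15, Vikram 7, Priya 19, Emma 25. Vikram eliminated.
Round 3: Hiro 15, Priya 19, Emma 32. Hiro eliminated.
Round 4: Priya 34, Emma 32. Priya has a majority (≥34).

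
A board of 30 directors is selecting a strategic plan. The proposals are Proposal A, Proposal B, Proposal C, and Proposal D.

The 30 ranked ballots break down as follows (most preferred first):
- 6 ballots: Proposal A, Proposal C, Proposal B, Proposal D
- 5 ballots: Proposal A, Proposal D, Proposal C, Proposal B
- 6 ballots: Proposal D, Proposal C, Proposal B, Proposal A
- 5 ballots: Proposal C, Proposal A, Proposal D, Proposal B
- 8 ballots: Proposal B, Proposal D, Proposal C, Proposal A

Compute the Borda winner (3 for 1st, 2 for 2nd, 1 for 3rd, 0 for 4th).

Proposal A: 6×3 + 5×3 + 6×0 + 5×2 + 8×0 = 43
Proposal B: 6×1 + 5×0 + 6×1 + 5×0 + 8×3 = 36
Proposal C: 6×2 + 5×1 + 6×2 + 5×3 + 8×1 = 52
Proposal D: 6×0 + 5×2 + 6×3 + 5×1 + 8×2 = 49

Proposal C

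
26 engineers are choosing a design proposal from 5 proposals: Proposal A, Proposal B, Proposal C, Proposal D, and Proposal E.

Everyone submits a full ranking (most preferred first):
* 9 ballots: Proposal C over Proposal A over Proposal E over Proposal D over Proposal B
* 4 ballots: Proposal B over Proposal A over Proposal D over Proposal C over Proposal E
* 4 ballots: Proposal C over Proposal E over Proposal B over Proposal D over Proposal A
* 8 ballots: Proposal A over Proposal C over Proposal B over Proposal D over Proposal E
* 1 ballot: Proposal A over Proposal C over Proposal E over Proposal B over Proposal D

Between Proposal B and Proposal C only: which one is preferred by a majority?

Proposal B is ranked above Proposal C on 4 ballots; Proposal C above Proposal B on 22.

Proposal C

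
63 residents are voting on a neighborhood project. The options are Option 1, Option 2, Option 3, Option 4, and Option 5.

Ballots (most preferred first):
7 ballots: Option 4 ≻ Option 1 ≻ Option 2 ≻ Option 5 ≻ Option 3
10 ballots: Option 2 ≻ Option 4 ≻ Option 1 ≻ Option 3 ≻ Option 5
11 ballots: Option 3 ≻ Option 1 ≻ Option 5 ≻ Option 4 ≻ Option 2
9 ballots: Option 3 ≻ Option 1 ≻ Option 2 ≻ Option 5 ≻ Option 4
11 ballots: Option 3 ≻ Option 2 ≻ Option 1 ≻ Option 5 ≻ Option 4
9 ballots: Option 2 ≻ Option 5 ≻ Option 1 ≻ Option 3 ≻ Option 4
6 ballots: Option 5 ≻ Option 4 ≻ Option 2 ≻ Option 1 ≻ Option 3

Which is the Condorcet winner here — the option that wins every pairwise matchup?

Option 2

Option 2 vs Option 1: 36–27
Option 2 vs Option 3: 32–31
Option 2 vs Option 4: 39–24
Option 2 vs Option 5: 46–17
Option 2 beats every other option.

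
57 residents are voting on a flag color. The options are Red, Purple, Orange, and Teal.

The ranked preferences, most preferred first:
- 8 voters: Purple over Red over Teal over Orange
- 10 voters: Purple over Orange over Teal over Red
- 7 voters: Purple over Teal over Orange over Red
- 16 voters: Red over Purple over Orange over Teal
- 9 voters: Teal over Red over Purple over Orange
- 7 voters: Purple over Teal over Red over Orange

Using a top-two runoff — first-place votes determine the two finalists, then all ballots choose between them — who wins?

Purple

Round 1 first-place votes: Red 16, Purple 32, Orange 0, Teal 9. Purple and Red advance.
Runoff: Purple is ranked above Red on 32 ballots, Red above Purple on 25.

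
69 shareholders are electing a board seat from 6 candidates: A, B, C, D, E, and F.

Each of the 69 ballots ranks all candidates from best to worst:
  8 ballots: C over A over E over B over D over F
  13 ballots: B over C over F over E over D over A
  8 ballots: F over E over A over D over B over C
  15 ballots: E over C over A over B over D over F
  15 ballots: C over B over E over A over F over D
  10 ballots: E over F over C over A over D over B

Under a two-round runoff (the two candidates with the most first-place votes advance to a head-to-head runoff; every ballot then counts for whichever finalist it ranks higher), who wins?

Round 1 first-place votes: A 0, B 13, C 23, D 0, E 25, F 8. E and C advance.
Runoff: E is ranked above C on 33 ballots, C above E on 36.

C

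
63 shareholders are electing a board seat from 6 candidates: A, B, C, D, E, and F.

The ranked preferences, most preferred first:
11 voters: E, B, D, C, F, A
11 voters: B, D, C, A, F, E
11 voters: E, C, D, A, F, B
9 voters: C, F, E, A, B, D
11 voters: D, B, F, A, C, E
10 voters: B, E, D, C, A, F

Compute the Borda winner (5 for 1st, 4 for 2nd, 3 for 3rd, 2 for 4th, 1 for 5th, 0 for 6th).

B

A: 11×0 + 11×2 + 11×2 + 9×2 + 11×2 + 10×1 = 94
B: 11×4 + 11×5 + 11×0 + 9×1 + 11×4 + 10×5 = 202
C: 11×2 + 11×3 + 11×4 + 9×5 + 11×1 + 10×2 = 175
D: 11×3 + 11×4 + 11×3 + 9×0 + 11×5 + 10×3 = 195
E: 11×5 + 11×0 + 11×5 + 9×3 + 11×0 + 10×4 = 177
F: 11×1 + 11×1 + 11×1 + 9×4 + 11×3 + 10×0 = 102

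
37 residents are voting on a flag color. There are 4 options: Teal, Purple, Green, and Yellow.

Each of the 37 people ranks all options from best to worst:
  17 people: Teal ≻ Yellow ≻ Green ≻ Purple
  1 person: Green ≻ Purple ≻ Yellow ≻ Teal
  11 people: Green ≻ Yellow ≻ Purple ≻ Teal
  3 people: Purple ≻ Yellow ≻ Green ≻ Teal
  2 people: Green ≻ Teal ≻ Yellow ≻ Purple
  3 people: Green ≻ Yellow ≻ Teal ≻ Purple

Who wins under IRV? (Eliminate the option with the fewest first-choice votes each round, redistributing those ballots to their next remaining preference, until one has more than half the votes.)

Round 1: Teal 17, Purple 3, Green 17, Yellow 0. Yellow eliminated.
Round 2: Teal 17, Purple 3, Green 17. Purple eliminated.
Round 3: Teal 17, Green 20. Green has a majority (≥19).

Green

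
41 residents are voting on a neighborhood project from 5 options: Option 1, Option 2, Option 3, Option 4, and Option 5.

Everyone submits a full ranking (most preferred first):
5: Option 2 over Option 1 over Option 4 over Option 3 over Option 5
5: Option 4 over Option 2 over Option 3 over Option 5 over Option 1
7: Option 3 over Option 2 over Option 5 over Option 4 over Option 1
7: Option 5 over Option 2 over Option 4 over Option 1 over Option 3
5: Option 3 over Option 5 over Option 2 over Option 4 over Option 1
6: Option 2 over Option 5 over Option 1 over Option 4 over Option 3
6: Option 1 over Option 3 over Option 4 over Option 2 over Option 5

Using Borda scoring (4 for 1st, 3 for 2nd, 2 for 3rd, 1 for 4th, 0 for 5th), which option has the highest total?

Option 2

Option 1: 5×3 + 5×0 + 7×0 + 7×1 + 5×0 + 6×2 + 6×4 = 58
Option 2: 5×4 + 5×3 + 7×3 + 7×3 + 5×2 + 6×4 + 6×1 = 117
Option 3: 5×1 + 5×2 + 7×4 + 7×0 + 5×4 + 6×0 + 6×3 = 81
Option 4: 5×2 + 5×4 + 7×1 + 7×2 + 5×1 + 6×1 + 6×2 = 74
Option 5: 5×0 + 5×1 + 7×2 + 7×4 + 5×3 + 6×3 + 6×0 = 80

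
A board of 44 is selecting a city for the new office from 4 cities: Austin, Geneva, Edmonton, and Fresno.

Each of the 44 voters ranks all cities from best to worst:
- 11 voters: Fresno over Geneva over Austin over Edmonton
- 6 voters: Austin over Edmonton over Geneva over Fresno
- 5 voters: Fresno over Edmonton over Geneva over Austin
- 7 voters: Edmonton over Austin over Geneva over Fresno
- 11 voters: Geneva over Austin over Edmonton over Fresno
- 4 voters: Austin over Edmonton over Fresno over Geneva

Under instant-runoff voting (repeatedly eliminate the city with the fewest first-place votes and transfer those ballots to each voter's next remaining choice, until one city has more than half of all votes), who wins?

Round 1: Austin 10, Geneva 11, Edmonton 7, Fresno 16. Edmonton eliminated.
Round 2: Austin 17, Geneva 11, Fresno 16. Geneva eliminated.
Round 3: Austin 28, Fresno 16. Austin has a majority (≥23).

Austin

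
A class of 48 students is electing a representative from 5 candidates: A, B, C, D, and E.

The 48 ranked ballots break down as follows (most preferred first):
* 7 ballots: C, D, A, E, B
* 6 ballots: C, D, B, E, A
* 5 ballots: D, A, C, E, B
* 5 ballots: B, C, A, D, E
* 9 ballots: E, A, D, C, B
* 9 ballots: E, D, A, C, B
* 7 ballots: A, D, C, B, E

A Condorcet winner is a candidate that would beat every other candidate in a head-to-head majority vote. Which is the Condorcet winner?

D vs A: 27–21
D vs B: 43–5
D vs C: 30–18
D vs E: 30–18
D beats every other candidate.

D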